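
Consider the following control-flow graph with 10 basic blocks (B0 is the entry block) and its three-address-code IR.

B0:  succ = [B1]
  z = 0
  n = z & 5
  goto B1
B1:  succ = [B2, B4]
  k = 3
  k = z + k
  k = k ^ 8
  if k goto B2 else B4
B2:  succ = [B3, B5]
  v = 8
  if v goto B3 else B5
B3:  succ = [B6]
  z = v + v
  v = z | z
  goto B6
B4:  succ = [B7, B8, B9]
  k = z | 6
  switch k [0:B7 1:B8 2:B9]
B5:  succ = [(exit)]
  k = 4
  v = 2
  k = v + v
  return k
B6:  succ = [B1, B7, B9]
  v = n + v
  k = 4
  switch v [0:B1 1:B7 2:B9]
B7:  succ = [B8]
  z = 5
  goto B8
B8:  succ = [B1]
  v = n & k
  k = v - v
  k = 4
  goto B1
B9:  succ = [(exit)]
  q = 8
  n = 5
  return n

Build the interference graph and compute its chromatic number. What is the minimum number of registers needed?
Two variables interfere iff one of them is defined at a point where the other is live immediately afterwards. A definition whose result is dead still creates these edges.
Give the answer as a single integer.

Block summaries:
  B0: {n,z} / ∅
  B1: {k} / {z}
  B2: {v} / ∅
  B3: {v,z} / {v}
  B4: {k} / {z}
  B5: {k,v} / ∅
  B6: {k,v} / {n,v}
  B7: {z} / ∅
  B8: {k,v} / {k,n}
  B9: {n,q} / ∅

Backward fixpoint:
  live B0: ∅→{n,z}
  live B1: {n,z}→{n,z}
  live B2: {n}→{n,v}
  live B3: {n,v}→{n,v,z}
  live B4: {n,z}→{k,n,z}
  live B5: ∅→∅
  live B6: {n,v,z}→{k,n,z}
  live B7: {k,n}→{k,n,z}
  live B8: {k,n,z}→{n,z}
  live B9: ∅→∅

Conflict graph:
  k — {n,v,z}
  n — {k,v,z}
  q — ∅
  v — {k,n,z}
  z — {k,n,v}

Colouring:
  {k,n,v,z} pairwise interfere (4-clique) ⇒ χ ≥ 4
  4-colouring: c0={k,q}  c1={n}  c2={v}  c3={z}
  χ = 4

Answer: 4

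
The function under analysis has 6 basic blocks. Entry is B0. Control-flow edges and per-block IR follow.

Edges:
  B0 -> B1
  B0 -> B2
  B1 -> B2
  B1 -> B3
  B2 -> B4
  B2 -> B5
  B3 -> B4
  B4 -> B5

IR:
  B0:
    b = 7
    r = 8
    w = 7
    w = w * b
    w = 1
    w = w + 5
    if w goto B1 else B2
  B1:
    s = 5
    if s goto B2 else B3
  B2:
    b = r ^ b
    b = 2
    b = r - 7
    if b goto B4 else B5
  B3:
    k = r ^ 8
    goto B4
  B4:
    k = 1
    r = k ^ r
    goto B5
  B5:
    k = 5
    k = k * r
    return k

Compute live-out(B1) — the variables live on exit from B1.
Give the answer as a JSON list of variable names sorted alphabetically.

def/use:
  B0: {b,r,w} / ∅
  B1: {s} / ∅
  B2: {b} / {b,r}
  B3: {k} / {r}
  B4: {k,r} / {r}
  B5: {k} / {r}

Live sets:
  live B0: ∅→{b,r}
  live B1: {b,r}→{b,r}
  live B2: {b,r}→{r}
  live B3: {r}→{r}
  live B4: {r}→{r}
  live B5: {r}→∅

live-out(B1) = ["b", "r"]

Answer: ["b", "r"]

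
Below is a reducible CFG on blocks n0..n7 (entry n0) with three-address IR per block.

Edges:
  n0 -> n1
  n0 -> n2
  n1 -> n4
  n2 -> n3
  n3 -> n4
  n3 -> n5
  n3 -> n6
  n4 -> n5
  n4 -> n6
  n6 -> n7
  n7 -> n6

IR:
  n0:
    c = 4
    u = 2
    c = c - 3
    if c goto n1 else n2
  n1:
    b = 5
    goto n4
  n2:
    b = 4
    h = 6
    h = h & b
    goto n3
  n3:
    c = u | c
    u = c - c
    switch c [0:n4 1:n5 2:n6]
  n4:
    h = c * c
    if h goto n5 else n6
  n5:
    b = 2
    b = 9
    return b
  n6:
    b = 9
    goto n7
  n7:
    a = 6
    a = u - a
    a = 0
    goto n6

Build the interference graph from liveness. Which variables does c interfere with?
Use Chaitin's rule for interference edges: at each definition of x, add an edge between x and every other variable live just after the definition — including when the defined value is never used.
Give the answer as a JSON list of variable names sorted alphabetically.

Answer: ["b", "h", "u"]

Derivation:
Block summaries:
  n0: def={c,u} ue=∅
  n1: def={b} ue=∅
  n2: def={b,h} ue=∅
  n3: def={c,u} ue={c,u}
  n4: def={h} ue={c}
  n5: def={b} ue=∅
  n6: def={b} ue=∅
  n7: def={a} ue={u}

Liveness:
  n0: in=∅ out={c,u}
  n1: in={c,u} out={c,u}
  n2: in={c,u} out={c,u}
  n3: in={c,u} out={c,u}
  n4: in={c,u} out={u}
  n5: in=∅ out=∅
  n6: in={u} out={u}
  n7: in={u} out={u}

Interfere edges:
  a↔{u}
  b↔{c,h,u}
  c↔{b,h,u}
  h↔{b,c,u}
  u↔{a,b,c,h}

N(c) = ["b", "h", "u"]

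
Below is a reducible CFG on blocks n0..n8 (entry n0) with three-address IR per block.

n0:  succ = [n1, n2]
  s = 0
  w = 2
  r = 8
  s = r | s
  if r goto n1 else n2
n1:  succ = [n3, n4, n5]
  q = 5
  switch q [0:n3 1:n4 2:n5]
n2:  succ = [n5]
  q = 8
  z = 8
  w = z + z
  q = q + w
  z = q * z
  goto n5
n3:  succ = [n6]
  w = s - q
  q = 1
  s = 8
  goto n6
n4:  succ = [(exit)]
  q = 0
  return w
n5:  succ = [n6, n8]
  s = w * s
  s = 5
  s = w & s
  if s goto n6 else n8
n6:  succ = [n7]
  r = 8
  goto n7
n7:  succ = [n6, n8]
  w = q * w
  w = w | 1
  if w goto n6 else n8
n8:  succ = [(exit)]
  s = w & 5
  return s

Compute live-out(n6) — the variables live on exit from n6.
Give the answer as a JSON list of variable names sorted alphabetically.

def/use:
  n0: {r,s,w} / ∅
  n1: {q} / ∅
  n2: {q,w,z} / ∅
  n3: {q,s,w} / {q,s}
  n4: {q} / {w}
  n5: {s} / {s,w}
  n6: {r} / ∅
  n7: {w} / {q,w}
  n8: {s} / {w}

Live sets:
  n0 li=∅ lo={s,w}
  n1 li={s,w} lo={q,s,w}
  n2 li={s} lo={q,s,w}
  n3 li={q,s} lo={q,w}
  n4 li={w} lo=∅
  n5 li={q,s,w} lo={q,w}
  n6 li={q,w} lo={q,w}
  n7 li={q,w} lo={q,w}
  n8 li={w} lo=∅

live-out(n6) = ["q", "w"]

Answer: ["q", "w"]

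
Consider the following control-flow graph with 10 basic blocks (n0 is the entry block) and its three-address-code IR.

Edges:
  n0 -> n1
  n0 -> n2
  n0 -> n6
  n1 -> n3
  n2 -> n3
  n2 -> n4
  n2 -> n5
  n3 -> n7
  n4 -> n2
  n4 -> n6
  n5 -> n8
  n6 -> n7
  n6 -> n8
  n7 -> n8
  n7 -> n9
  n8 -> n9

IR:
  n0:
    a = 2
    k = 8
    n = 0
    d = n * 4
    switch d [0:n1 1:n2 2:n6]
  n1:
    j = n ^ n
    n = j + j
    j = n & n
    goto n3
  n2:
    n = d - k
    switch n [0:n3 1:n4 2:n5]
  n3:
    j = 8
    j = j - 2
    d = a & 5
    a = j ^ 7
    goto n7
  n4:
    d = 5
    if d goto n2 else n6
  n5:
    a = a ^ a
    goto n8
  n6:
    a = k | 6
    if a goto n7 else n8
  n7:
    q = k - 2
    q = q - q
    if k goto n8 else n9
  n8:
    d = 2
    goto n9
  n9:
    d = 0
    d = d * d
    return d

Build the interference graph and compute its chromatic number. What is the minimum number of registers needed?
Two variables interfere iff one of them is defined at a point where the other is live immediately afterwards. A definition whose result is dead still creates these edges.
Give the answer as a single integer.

Answer: 4

Derivation:
Per-block:
  n0: {a,d,k,n} / ∅
  n1: {j,n} / {n}
  n2: {n} / {d,k}
  n3: {a,d,j} / {a}
  n4: {d} / ∅
  n5: {a} / {a}
  n6: {a} / {k}
  n7: {q} / {k}
  n8: {d} / ∅
  n9: {d} / ∅

Backward fixpoint:
  n0 li=∅ lo={a,d,k,n}
  n1 li={a,k,n} lo={a,k}
  n2 li={a,d,k} lo={a,k}
  n3 li={a,k} lo={k}
  n4 li={a,k} lo={a,d,k}
  n5 li={a} lo=∅
  n6 li={k} lo={k}
  n7 li={k} lo=∅
  n8 li=∅ lo=∅
  n9 li=∅ lo=∅

Interfere edges:
  a: {d,j,k,n}
  d: {a,j,k,n}
  j: {a,d,k}
  k: {a,d,j,n,q}
  n: {a,d,k}
  q: {k}

Chromatic number:
  {a,d,j,k} pairwise interfere (4-clique) ⇒ χ ≥ 4
  assign a→c1 d→c2 j→c3 k→c0 n→c3 q→c1 — no edge inside a register ⇒ χ ≤ 4
  χ = 4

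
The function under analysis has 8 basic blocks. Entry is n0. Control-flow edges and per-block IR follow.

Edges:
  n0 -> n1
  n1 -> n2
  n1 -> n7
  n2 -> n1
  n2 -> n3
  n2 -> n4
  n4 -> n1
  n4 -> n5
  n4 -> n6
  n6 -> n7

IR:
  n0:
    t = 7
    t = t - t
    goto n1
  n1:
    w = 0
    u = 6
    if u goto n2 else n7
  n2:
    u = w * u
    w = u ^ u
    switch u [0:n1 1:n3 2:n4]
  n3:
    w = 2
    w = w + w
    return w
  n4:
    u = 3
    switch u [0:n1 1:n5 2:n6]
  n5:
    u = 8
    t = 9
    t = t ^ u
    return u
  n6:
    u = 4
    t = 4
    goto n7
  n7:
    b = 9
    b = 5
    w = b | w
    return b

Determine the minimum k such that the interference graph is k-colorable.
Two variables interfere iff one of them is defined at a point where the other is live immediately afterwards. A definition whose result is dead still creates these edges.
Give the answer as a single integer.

Answer: 3

Working:
Block summaries:
  n0: def={t} ue=∅
  n1: def={u,w} ue=∅
  n2: def={u,w} ue={u,w}
  n3: def={w} ue=∅
  n4: def={u} ue=∅
  n5: def={t,u} ue=∅
  n6: def={t,u} ue=∅
  n7: def={b,w} ue={w}

Backward fixpoint:
  live n0: ∅→∅
  live n1: ∅→{u,w}
  live n2: {u,w}→{w}
  live n3: ∅→∅
  live n4: {w}→{w}
  live n5: ∅→∅
  live n6: {w}→{w}
  live n7: {w}→∅

Interference:
  b: {w}
  t: {u,w}
  u: {t,w}
  w: {b,t,u}

Registers:
  {t,u,w} pairwise interfere (3-clique) ⇒ χ ≥ 3
  assign b→R1 t→R1 u→R2 w→R0 — no edge inside a register ⇒ χ ≤ 3
  χ = 3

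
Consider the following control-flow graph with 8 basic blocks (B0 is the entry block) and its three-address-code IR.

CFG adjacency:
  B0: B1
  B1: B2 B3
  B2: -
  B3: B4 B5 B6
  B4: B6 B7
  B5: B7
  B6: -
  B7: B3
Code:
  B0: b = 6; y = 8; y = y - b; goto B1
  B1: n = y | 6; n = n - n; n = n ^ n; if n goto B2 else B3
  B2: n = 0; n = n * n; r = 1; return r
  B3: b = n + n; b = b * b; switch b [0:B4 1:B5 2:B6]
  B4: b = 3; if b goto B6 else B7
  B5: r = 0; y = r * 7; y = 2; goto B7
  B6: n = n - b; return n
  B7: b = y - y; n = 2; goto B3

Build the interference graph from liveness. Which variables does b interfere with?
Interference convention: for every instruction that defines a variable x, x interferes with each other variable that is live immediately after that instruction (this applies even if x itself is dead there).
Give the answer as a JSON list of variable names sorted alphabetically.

Answer: ["n", "y"]

Analysis:
Per-block:
  B0 def {b,y} use ∅
  B1 def {n} use {y}
  B2 def {n,r} use ∅
  B3 def {b} use {n}
  B4 def {b} use ∅
  B5 def {r,y} use ∅
  B6 def {n} use {b,n}
  B7 def {b,n} use {y}

Liveness:
  live B0: ∅→{y}
  live B1: {y}→{n,y}
  live B2: ∅→∅
  live B3: {n,y}→{b,n,y}
  live B4: {n,y}→{b,n,y}
  live B5: ∅→{y}
  live B6: {b,n}→∅
  live B7: {y}→{n,y}

Interference:
  b — {n,y}
  n — {b,y}
  r — ∅
  y — {b,n}

N(b) = ["n", "y"]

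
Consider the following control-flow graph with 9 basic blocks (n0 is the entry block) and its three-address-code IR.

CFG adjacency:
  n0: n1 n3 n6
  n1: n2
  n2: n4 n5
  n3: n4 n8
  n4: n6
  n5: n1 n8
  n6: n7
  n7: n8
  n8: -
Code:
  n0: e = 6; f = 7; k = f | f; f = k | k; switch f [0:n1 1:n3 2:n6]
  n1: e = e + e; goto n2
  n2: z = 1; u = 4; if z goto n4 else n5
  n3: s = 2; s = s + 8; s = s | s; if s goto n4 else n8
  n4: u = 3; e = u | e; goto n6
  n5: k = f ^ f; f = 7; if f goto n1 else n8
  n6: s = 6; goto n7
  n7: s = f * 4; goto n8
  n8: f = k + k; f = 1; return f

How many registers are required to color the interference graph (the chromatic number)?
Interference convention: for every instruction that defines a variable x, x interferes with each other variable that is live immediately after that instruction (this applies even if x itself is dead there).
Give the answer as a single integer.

Block summaries:
  n0 def {e,f,k} use ∅
  n1 def {e} use {e}
  n2 def {u,z} use ∅
  n3 def {s} use ∅
  n4 def {e,u} use {e}
  n5 def {f,k} use {f}
  n6 def {s} use ∅
  n7 def {s} use {f}
  n8 def {f} use {k}

Live sets:
  n0 li=∅ lo={e,f,k}
  n1 li={e,f,k} lo={e,f,k}
  n2 li={e,f,k} lo={e,f,k}
  n3 li={e,f,k} lo={e,f,k}
  n4 li={e,f,k} lo={f,k}
  n5 li={e,f} lo={e,f,k}
  n6 li={f,k} lo={f,k}
  n7 li={f,k} lo={k}
  n8 li={k} lo=∅

Interference:
  e: {f,k,s,u,z}
  f: {e,k,s,u,z}
  k: {e,f,s,u,z}
  s: {e,f,k}
  u: {e,f,k,z}
  z: {e,f,k,u}

Chromatic number:
  clique {e,f,k,u,z} ⇒ need ≥ 5
  5-colouring: R0={e}  R1={f}  R2={k}  R3={s,u}  R4={z}
  χ = 5

Answer: 5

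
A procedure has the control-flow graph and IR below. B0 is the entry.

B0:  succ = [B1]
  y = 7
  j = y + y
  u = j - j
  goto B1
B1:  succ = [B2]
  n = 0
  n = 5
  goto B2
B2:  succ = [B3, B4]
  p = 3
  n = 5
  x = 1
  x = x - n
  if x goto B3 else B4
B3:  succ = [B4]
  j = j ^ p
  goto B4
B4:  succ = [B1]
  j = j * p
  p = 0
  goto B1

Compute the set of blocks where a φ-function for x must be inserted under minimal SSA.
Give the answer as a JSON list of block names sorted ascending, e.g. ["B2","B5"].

Answer: ["B1"]

Working:
idom tree: B1←B0 B2←B1 B3←B2 B4←B2
Dom∩ at merges:
  B1: preds {B0,B4}: {B0} ∩ {B0,B1,B2,B4} = {B0}; idom=B0
  B4: preds {B2,B3}: {B0,B1,B2} ∩ {B0,B1,B2,B3} = {B0,B1,B2}; idom=B2

DF walk-up:
  B1←B0: walk · to B0
  B1←B4: walk B4→B2→B1 to B0
  B4←B2: walk · to B2
  B4←B3: walk B3 to B2
  B0 → ∅
  B1 → {B1}
  B2 → {B1}
  B3 → {B4}
  B4 → {B1}

φ for x: defs {B2}
  DF⁺ = {B1}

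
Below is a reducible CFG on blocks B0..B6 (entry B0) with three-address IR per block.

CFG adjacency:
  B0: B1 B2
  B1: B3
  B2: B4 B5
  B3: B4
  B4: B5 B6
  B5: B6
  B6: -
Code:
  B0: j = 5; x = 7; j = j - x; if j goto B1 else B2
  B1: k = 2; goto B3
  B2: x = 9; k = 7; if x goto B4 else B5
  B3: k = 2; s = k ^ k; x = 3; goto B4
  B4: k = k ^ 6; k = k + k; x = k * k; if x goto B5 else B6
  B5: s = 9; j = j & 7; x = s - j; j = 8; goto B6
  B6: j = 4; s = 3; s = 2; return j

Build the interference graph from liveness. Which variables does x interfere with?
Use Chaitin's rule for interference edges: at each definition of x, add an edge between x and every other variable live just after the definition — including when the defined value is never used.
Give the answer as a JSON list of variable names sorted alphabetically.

Answer: ["j", "k"]

Derivation:
def/use:
  B0: {j,x} / ∅
  B1: {k} / ∅
  B2: {k,x} / ∅
  B3: {k,s,x} / ∅
  B4: {k,x} / {k}
  B5: {j,s,x} / {j}
  B6: {j,s} / ∅

Backward fixpoint:
  live B0: ∅→{j}
  live B1: {j}→{j}
  live B2: {j}→{j,k}
  live B3: {j}→{j,k}
  live B4: {j,k}→{j}
  live B5: {j}→∅
  live B6: ∅→∅

Interference:
  j — {k,s,x}
  k — {j,s,x}
  s — {j,k}
  x — {j,k}

N(x) = ["j", "k"]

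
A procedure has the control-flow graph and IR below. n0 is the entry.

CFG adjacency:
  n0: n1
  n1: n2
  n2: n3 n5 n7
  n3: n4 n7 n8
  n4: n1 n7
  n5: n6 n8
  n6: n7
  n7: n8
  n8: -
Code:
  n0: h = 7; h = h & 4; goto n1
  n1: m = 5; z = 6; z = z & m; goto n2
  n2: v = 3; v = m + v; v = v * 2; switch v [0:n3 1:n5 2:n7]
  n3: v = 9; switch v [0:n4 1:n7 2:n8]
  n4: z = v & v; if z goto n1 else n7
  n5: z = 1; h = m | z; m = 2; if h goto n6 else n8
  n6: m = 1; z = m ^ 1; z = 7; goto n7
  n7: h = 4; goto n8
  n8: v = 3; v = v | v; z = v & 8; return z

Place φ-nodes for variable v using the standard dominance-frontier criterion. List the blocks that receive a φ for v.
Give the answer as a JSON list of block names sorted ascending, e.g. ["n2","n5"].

Answer: ["n1", "n7", "n8"]

Analysis:
idom tree: n1←n0 n2←n1 n3←n2 n4←n3 n5←n2 n6←n5 n7←n2 n8←n2
Dom at joins:
  n1: preds {n0,n4}: {n0} ∩ {n0,n1,n2,n3,n4} = {n0}; idom=n0
  n7: preds {n2,n3,n4,n6}: {n0,n1,n2} ∩ {n0,n1,n2,n3} ∩ {n0,n1,n2,n3,n4} ∩ {n0,n1,n2,n5,n6} = {n0,n1,n2}; idom=n2
  n8: preds {n3,n5,n7}: {n0,n1,n2,n3} ∩ {n0,n1,n2,n5} ∩ {n0,n1,n2,n7} = {n0,n1,n2}; idom=n2

DF walk-up:
  n1←n0: walk · to n0
  n1←n4: walk n4→n3→n2→n1 to n0
  n7←n2: walk · to n2
  n7←n3: walk n3 to n2
  n7←n4: walk n4→n3 to n2
  n7←n6: walk n6→n5 to n2
  n8←n3: walk n3 to n2
  n8←n5: walk n5 to n2
  n8←n7: walk n7 to n2
  DF(n0)=∅
  DF(n1)={n1}
  DF(n2)={n1}
  DF(n3)={n1,n7,n8}
  DF(n4)={n1,n7}
  DF(n5)={n7,n8}
  DF(n6)={n7}
  DF(n7)={n8}
  DF(n8)=∅

φ for v: defs {n2,n3,n8}
  DF⁺ = {n1,n7,n8}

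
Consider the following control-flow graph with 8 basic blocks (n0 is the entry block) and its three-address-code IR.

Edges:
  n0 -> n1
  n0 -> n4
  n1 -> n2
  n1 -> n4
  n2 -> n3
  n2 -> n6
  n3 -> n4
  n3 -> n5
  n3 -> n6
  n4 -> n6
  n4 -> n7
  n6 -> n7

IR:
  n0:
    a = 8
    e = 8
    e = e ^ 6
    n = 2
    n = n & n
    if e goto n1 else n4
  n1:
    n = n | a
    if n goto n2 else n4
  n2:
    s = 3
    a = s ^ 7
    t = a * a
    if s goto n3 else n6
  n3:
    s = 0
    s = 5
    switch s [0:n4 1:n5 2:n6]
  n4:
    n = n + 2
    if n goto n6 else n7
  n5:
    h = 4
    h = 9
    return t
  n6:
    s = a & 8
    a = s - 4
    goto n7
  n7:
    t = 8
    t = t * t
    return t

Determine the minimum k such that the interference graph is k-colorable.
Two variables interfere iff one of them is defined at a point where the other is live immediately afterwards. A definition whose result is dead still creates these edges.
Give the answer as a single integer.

Block summaries:
  n0: {a,e,n} / ∅
  n1: {n} / {a,n}
  n2: {a,s,t} / ∅
  n3: {s} / ∅
  n4: {n} / {n}
  n5: {h} / {t}
  n6: {a,s} / {a}
  n7: {t} / ∅

Liveness:
  live n0: ∅→{a,n}
  live n1: {a,n}→{a,n}
  live n2: {n}→{a,n,t}
  live n3: {a,n,t}→{a,n,t}
  live n4: {a,n}→{a}
  live n5: {t}→∅
  live n6: {a}→∅
  live n7: ∅→∅

Interfere edges:
  a↔{e,n,s,t}
  e↔{a,n}
  h↔{t}
  n↔{a,e,s,t}
  s↔{a,n,t}
  t↔{a,h,n,s}

Chromatic number:
  clique {a,n,s,t} ⇒ need ≥ 4
  4-colouring: r0={a,h}  r1={n}  r2={e,t}  r3={s}
  χ = 4

Answer: 4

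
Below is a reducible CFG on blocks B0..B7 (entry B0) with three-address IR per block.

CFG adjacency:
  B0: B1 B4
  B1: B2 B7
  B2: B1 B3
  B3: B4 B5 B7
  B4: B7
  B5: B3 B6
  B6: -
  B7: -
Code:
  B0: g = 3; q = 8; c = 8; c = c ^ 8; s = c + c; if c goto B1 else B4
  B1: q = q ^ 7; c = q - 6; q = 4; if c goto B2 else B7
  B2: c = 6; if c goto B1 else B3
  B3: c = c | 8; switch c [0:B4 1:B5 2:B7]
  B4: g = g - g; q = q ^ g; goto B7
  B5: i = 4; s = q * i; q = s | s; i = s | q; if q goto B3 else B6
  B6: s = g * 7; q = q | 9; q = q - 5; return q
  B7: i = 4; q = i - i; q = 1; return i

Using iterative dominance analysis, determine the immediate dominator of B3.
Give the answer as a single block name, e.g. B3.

Answer: B2

Working:
idom tree: B1←B0 B2←B1 B3←B2 B4←B0 B5←B3 B6←B5 B7←B0
Join-block Dom:
  B1: preds {B0,B2}: {B0} ∩ {B0,B1,B2} = {B0}; idom=B0
  B3: preds {B2,B5}: {B0,B1,B2} ∩ {B0,B1,B2,B3,B5} = {B0,B1,B2}; idom=B2
  B4: preds {B0,B3}: {B0} ∩ {B0,B1,B2,B3} = {B0}; idom=B0
  B7: preds {B1,B3,B4}: {B0,B1} ∩ {B0,B1,B2,B3} ∩ {B0,B4} = {B0}; idom=B0

idom(B3) = B2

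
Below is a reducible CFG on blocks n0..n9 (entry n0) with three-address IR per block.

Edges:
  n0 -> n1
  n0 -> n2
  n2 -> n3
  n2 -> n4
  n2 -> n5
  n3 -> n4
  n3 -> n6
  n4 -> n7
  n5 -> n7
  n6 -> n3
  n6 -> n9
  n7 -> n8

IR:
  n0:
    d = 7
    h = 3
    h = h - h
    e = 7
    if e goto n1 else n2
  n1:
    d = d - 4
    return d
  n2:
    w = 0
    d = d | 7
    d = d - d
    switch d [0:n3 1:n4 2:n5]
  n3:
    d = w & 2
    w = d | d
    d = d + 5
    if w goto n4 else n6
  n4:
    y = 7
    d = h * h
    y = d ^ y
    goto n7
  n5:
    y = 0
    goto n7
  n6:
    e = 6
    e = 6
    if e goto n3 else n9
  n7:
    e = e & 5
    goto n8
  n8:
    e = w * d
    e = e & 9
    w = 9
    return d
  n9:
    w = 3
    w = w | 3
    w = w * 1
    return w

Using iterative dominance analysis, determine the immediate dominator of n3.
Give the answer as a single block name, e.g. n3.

Answer: n2

Derivation:
idom tree: n1←n0 n2←n0 n3←n2 n4←n2 n5←n2 n6←n3 n7←n2 n8←n7 n9←n6
Join-block Dom:
  n3: preds {n2,n6}: {n0,n2} ∩ {n0,n2,n3,n6} = {n0,n2}; idom=n2
  n4: preds {n2,n3}: {n0,n2} ∩ {n0,n2,n3} = {n0,n2}; idom=n2
  n7: preds {n4,n5}: {n0,n2,n4} ∩ {n0,n2,n5} = {n0,n2}; idom=n2

idom(n3) = n2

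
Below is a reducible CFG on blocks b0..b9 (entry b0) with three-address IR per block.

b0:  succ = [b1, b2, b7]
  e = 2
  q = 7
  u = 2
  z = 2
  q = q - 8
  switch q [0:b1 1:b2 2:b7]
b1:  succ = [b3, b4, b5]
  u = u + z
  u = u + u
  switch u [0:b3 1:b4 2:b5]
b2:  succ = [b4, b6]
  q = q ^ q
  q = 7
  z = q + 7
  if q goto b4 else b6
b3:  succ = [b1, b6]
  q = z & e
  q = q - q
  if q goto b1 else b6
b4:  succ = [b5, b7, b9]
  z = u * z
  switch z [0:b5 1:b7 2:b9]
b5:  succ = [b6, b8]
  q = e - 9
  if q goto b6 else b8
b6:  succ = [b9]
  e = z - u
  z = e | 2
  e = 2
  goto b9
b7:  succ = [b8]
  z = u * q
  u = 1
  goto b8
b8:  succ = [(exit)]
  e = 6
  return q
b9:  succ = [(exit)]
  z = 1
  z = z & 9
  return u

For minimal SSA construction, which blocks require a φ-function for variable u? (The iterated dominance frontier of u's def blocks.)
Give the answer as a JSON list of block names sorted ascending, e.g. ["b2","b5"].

Answer: ["b1", "b4", "b5", "b6", "b7", "b8", "b9"]

Working:
idom tree: b1←b0 b2←b0 b3←b1 b4←b0 b5←b0 b6←b0 b7←b0 b8←b0 b9←b0
Dom at joins:
  b1: preds {b0,b3}: {b0} ∩ {b0,b1,b3} = {b0}; idom=b0
  b4: preds {b1,b2}: {b0,b1} ∩ {b0,b2} = {b0}; idom=b0
  b5: preds {b1,b4}: {b0,b1} ∩ {b0,b4} = {b0}; idom=b0
  b6: preds {b2,b3,b5}: {b0,b2} ∩ {b0,b1,b3} ∩ {b0,b5} = {b0}; idom=b0
  b7: preds {b0,b4}: {b0} ∩ {b0,b4} = {b0}; idom=b0
  b8: preds {b5,b7}: {b0,b5} ∩ {b0,b7} = {b0}; idom=b0
  b9: preds {b4,b6}: {b0,b4} ∩ {b0,b6} = {b0}; idom=b0

DF derivation:
  join b1 pred b0: · stop@b0
  join b1 pred b3: b3→b1 stop@b0
  join b4 pred b1: b1 stop@b0
  join b4 pred b2: b2 stop@b0
  join b5 pred b1: b1 stop@b0
  join b5 pred b4: b4 stop@b0
  join b6 pred b2: b2 stop@b0
  join b6 pred b3: b3→b1 stop@b0
  join b6 pred b5: b5 stop@b0
  join b7 pred b0: · stop@b0
  join b7 pred b4: b4 stop@b0
  join b8 pred b5: b5 stop@b0
  join b8 pred b7: b7 stop@b0
  join b9 pred b4: b4 stop@b0
  join b9 pred b6: b6 stop@b0
  b0: DF=∅
  b1: DF={b1,b4,b5,b6}
  b2: DF={b4,b6}
  b3: DF={b1,b6}
  b4: DF={b5,b7,b9}
  b5: DF={b6,b8}
  b6: DF={b9}
  b7: DF={b8}
  b8: DF=∅
  b9: DF=∅

φ for u: defs {b0,b1,b7}
  DF⁺ = {b1,b4,b5,b6,b7,b8,b9}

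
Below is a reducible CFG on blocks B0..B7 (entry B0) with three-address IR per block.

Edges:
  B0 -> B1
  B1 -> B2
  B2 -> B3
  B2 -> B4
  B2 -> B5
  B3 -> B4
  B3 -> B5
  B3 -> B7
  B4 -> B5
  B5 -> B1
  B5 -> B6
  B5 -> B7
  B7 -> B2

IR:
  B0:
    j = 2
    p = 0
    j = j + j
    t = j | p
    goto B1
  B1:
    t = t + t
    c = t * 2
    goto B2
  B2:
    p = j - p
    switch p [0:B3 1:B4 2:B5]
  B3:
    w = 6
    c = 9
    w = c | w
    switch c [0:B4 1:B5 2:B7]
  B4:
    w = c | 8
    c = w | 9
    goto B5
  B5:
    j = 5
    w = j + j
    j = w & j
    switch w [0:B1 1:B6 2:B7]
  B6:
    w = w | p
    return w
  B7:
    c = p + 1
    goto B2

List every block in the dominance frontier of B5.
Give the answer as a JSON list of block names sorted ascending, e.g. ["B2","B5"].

Answer: ["B1", "B7"]

Derivation:
idom tree: B1←B0 B2←B1 B3←B2 B4←B2 B5←B2 B6←B5 B7←B2
Dom∩ at merges:
  B1: preds {B0,B5}: {B0} ∩ {B0,B1,B2,B5} = {B0}; idom=B0
  B2: preds {B1,B7}: {B0,B1} ∩ {B0,B1,B2,B7} = {B0,B1}; idom=B1
  B4: preds {B2,B3}: {B0,B1,B2} ∩ {B0,B1,B2,B3} = {B0,B1,B2}; idom=B2
  B5: preds {B2,B3,B4}: {B0,B1,B2} ∩ {B0,B1,B2,B3} ∩ {B0,B1,B2,B4} = {B0,B1,B2}; idom=B2
  B7: preds {B3,B5}: {B0,B1,B2,B3} ∩ {B0,B1,B2,B5} = {B0,B1,B2}; idom=B2

Frontier:
  join B1 pred B0: · stop@B0
  join B1 pred B5: B5→B2→B1 stop@B0
  join B2 pred B1: · stop@B1
  join B2 pred B7: B7→B2 stop@B1
  join B4 pred B2: · stop@B2
  join B4 pred B3: B3 stop@B2
  join B5 pred B2: · stop@B2
  join B5 pred B3: B3 stop@B2
  join B5 pred B4: B4 stop@B2
  join B7 pred B3: B3 stop@B2
  join B7 pred B5: B5 stop@B2
  B0: DF=∅
  B1: DF={B1}
  B2: DF={B1,B2}
  B3: DF={B4,B5,B7}
  B4: DF={B5}
  B5: DF={B1,B7}
  B6: DF=∅
  B7: DF={B2}

DF(B5) = ["B1", "B7"]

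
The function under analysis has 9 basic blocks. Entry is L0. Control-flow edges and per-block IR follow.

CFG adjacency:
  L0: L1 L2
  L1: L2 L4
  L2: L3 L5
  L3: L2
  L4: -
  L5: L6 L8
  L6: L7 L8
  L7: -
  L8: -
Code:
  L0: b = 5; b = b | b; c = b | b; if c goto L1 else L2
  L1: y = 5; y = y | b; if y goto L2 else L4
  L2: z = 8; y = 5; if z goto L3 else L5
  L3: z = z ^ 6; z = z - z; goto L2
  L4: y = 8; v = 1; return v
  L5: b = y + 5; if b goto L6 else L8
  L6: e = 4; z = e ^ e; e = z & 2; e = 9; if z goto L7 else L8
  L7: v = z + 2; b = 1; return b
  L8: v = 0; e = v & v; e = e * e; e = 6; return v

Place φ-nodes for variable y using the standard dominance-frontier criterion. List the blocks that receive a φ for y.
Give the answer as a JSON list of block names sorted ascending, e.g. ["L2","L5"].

idom tree: L1←L0 L2←L0 L3←L2 L4←L1 L5←L2 L6←L5 L7←L6 L8←L5
Dom∩ at merges:
  L2: preds {L0,L1,L3}: {L0} ∩ {L0,L1} ∩ {L0,L2,L3} = {L0}; idom=L0
  L8: preds {L5,L6}: {L0,L2,L5} ∩ {L0,L2,L5,L6} = {L0,L2,L5}; idom=L5

DF derivation:
  join L2 pred L0: · stop@L0
  join L2 pred L1: L1 stop@L0
  join L2 pred L3: L3→L2 stop@L0
  join L8 pred L5: · stop@L5
  join L8 pred L6: L6 stop@L5
  L0 → ∅
  L1 → {L2}
  L2 → {L2}
  L3 → {L2}
  L4 → ∅
  L5 → ∅
  L6 → {L8}
  L7 → ∅
  L8 → ∅

φ for y: defs {L1,L2,L4}
  DF⁺ = {L2}

Answer: ["L2"]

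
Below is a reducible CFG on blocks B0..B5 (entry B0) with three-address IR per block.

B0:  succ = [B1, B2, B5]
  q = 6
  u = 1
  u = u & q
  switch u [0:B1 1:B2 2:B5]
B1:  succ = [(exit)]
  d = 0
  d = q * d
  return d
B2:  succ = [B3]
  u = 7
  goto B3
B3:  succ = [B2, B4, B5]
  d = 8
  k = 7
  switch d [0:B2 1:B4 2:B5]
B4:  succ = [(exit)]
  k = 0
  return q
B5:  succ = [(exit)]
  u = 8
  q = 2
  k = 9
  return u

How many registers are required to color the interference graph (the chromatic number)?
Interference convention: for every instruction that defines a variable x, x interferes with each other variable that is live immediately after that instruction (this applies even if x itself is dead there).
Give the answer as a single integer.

def/use:
  B0: {q,u} / ∅
  B1: {d} / {q}
  B2: {u} / ∅
  B3: {d,k} / ∅
  B4: {k} / {q}
  B5: {k,q,u} / ∅

Liveness:
  B0 li=∅ lo={q}
  B1 li={q} lo=∅
  B2 li={q} lo={q}
  B3 li={q} lo={q}
  B4 li={q} lo=∅
  B5 li=∅ lo=∅

Interfere edges:
  d↔{k,q}
  k↔{d,q,u}
  q↔{d,k,u}
  u↔{k,q}

Chromatic number:
  clique {d,k,q} ⇒ need ≥ 3
  3-colouring: r0={k}  r1={q}  r2={d,u}
  χ = 3

Answer: 3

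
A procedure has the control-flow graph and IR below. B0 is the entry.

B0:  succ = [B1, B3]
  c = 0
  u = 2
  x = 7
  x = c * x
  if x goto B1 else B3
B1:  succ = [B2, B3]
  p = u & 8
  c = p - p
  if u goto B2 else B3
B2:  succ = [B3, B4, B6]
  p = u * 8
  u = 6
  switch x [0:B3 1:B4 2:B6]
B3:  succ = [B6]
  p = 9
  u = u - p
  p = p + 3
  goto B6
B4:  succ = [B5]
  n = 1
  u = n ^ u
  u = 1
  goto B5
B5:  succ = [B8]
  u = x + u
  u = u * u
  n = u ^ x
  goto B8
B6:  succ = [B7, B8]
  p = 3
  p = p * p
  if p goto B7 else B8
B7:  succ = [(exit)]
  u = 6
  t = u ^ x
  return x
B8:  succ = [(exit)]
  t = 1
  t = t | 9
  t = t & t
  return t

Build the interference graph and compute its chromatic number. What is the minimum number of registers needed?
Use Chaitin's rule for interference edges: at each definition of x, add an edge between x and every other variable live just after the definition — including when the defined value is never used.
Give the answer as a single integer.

Per-block:
  B0 def {c,u,x} use ∅
  B1 def {c,p} use {u}
  B2 def {p,u} use {u,x}
  B3 def {p,u} use {u}
  B4 def {n,u} use {u}
  B5 def {n,u} use {u,x}
  B6 def {p} use ∅
  B7 def {t,u} use {x}
  B8 def {t} use ∅

Liveness:
  B0 li=∅ lo={u,x}
  B1 li={u,x} lo={u,x}
  B2 li={u,x} lo={u,x}
  B3 li={u,x} lo={x}
  B4 li={u,x} lo={u,x}
  B5 li={u,x} lo=∅
  B6 li={x} lo={x}
  B7 li={x} lo=∅
  B8 li=∅ lo=∅

Conflict graph:
  c — {u,x}
  n — {u,x}
  p — {u,x}
  t — {x}
  u — {c,n,p,x}
  x — {c,n,p,t,u}

Colouring:
  lower bound: {c,u,x} mutually conflict ⇒ χ ≥ 3
  assign c→R2 n→R2 p→R2 t→R1 u→R1 x→R0 — no edge inside a register ⇒ χ ≤ 3
  χ = 3

Answer: 3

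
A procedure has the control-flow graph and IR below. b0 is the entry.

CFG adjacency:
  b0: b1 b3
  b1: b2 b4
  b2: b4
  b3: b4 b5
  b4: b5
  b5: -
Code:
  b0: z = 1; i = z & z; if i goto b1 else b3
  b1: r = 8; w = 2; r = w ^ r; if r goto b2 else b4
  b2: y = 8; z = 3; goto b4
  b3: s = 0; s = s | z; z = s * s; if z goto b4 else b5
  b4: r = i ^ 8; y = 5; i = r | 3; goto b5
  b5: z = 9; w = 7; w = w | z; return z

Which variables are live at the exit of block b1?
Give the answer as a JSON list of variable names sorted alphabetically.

Answer: ["i"]

Analysis:
Block summaries:
  b0: {i,z} / ∅
  b1: {r,w} / ∅
  b2: {y,z} / ∅
  b3: {s,z} / {z}
  b4: {i,r,y} / {i}
  b5: {w,z} / ∅

Live sets:
  b0 li=∅ lo={i,z}
  b1 li={i} lo={i}
  b2 li={i} lo={i}
  b3 li={i,z} lo={i}
  b4 li={i} lo=∅
  b5 li=∅ lo=∅

live-out(b1) = ["i"]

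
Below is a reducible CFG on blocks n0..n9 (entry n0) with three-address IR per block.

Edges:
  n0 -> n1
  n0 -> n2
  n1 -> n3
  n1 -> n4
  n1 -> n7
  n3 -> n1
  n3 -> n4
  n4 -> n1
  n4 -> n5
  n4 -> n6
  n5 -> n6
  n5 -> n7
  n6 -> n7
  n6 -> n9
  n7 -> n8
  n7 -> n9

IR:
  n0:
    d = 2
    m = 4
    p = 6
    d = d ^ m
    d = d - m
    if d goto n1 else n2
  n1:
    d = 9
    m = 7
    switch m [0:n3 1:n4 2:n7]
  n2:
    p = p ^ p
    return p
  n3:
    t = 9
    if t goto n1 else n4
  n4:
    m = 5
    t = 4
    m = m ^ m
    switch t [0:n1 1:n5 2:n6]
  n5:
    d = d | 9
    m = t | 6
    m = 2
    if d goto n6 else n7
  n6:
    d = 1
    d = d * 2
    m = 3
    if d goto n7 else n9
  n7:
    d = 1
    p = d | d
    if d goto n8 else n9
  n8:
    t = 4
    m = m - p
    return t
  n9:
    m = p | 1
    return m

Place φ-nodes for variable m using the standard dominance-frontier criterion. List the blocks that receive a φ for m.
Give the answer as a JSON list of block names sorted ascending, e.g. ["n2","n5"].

idom tree: n1←n0 n2←n0 n3←n1 n4←n1 n5←n4 n6←n4 n7←n1 n8←n7 n9←n1
Join-block Dom:
  n1: preds {n0,n3,n4}: {n0} ∩ {n0,n1,n3} ∩ {n0,n1,n4} = {n0}; idom=n0
  n4: preds {n1,n3}: {n0,n1} ∩ {n0,n1,n3} = {n0,n1}; idom=n1
  n6: preds {n4,n5}: {n0,n1,n4} ∩ {n0,n1,n4,n5} = {n0,n1,n4}; idom=n4
  n7: preds {n1,n5,n6}: {n0,n1} ∩ {n0,n1,n4,n5} ∩ {n0,n1,n4,n6} = {n0,n1}; idom=n1
  n9: preds {n6,n7}: {n0,n1,n4,n6} ∩ {n0,n1,n7} = {n0,n1}; idom=n1

DF walk-up:
  n1←n0: walk · to n0
  n1←n3: walk n3→n1 to n0
  n1←n4: walk n4→n1 to n0
  n4←n1: walk · to n1
  n4←n3: walk n3 to n1
  n6←n4: walk · to n4
  n6←n5: walk n5 to n4
  n7←n1: walk · to n1
  n7←n5: walk n5→n4 to n1
  n7←n6: walk n6→n4 to n1
  n9←n6: walk n6→n4 to n1
  n9←n7: walk n7 to n1
  n0: DF=∅
  n1: DF={n1}
  n2: DF=∅
  n3: DF={n1,n4}
  n4: DF={n1,n7,n9}
  n5: DF={n6,n7}
  n6: DF={n7,n9}
  n7: DF={n9}
  n8: DF=∅
  n9: DF=∅

φ for m: defs {n0,n1,n4,n5,n6,n8,n9}
  DF⁺ = {n1,n6,n7,n9}

Answer: ["n1", "n6", "n7", "n9"]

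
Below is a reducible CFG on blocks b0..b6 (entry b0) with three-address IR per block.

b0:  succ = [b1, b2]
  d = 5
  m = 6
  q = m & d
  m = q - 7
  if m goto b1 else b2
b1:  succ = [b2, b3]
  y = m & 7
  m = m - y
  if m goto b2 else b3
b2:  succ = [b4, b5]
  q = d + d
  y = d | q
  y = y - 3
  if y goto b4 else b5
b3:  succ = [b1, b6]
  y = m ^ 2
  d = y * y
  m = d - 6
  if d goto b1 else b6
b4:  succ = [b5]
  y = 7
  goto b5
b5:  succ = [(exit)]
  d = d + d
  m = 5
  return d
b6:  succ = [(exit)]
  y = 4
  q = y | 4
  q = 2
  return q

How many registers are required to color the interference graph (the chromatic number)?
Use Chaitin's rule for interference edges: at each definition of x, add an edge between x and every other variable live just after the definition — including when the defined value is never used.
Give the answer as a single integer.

Per-block:
  b0 def {d,m,q} use ∅
  b1 def {m,y} use {m}
  b2 def {q,y} use {d}
  b3 def {d,m,y} use {m}
  b4 def {y} use ∅
  b5 def {d,m} use {d}
  b6 def {q,y} use ∅

Backward fixpoint:
  b0: in=∅ out={d,m}
  b1: in={d,m} out={d,m}
  b2: in={d} out={d}
  b3: in={m} out={d,m}
  b4: in={d} out={d}
  b5: in={d} out=∅
  b6: in=∅ out=∅

Interference:
  d — {m,q,y}
  m — {d,y}
  q — {d}
  y — {d,m}

Chromatic number:
  lower bound: {d,m,y} mutually conflict ⇒ χ ≥ 3
  3-colouring: c0={d}  c1={m,q}  c2={y}
  χ = 3

Answer: 3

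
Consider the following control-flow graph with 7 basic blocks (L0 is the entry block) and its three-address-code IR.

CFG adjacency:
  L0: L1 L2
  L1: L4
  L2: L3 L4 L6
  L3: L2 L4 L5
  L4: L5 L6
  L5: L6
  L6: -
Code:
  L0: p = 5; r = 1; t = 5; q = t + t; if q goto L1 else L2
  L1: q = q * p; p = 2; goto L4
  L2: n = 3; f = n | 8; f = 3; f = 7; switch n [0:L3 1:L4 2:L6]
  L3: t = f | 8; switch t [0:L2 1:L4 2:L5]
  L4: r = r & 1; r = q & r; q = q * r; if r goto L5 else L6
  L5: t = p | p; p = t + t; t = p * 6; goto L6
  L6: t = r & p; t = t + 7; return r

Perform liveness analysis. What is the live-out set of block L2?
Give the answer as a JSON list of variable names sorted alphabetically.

Answer: ["f", "p", "q", "r"]

Working:
Per-block:
  L0 def {p,q,r,t} use ∅
  L1 def {p,q} use {p,q}
  L2 def {f,n} use ∅
  L3 def {t} use {f}
  L4 def {q,r} use {q,r}
  L5 def {p,t} use {p}
  L6 def {t} use {p,r}

Live sets:
  L0 li=∅ lo={p,q,r}
  L1 li={p,q,r} lo={p,q,r}
  L2 li={p,q,r} lo={f,p,q,r}
  L3 li={f,p,q,r} lo={p,q,r}
  L4 li={p,q,r} lo={p,r}
  L5 li={p,r} lo={p,r}
  L6 li={p,r} lo=∅

live-out(L2) = ["f", "p", "q", "r"]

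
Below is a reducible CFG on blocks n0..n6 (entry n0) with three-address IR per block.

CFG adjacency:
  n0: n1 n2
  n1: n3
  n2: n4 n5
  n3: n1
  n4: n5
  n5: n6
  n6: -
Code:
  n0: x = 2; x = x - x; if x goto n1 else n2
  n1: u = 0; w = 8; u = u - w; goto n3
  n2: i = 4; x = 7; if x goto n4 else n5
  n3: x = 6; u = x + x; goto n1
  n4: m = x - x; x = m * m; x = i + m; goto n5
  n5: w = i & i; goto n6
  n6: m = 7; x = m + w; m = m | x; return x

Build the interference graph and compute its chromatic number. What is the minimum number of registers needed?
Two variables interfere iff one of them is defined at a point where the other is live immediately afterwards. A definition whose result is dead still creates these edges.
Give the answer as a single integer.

Answer: 3

Derivation:
def/use:
  n0: def={x} ue=∅
  n1: def={u,w} ue=∅
  n2: def={i,x} ue=∅
  n3: def={u,x} ue=∅
  n4: def={m,x} ue={i,x}
  n5: def={w} ue={i}
  n6: def={m,x} ue={w}

Liveness:
  n0 li=∅ lo=∅
  n1 li=∅ lo=∅
  n2 li=∅ lo={i,x}
  n3 li=∅ lo=∅
  n4 li={i,x} lo={i}
  n5 li={i} lo={w}
  n6 li={w} lo=∅

Interference:
  i: {m,x}
  m: {i,w,x}
  u: {w}
  w: {m,u}
  x: {i,m}

Registers:
  clique {i,m,x} ⇒ need ≥ 3
  3-colouring: R0={m,u}  R1={i,w}  R2={x}
  χ = 3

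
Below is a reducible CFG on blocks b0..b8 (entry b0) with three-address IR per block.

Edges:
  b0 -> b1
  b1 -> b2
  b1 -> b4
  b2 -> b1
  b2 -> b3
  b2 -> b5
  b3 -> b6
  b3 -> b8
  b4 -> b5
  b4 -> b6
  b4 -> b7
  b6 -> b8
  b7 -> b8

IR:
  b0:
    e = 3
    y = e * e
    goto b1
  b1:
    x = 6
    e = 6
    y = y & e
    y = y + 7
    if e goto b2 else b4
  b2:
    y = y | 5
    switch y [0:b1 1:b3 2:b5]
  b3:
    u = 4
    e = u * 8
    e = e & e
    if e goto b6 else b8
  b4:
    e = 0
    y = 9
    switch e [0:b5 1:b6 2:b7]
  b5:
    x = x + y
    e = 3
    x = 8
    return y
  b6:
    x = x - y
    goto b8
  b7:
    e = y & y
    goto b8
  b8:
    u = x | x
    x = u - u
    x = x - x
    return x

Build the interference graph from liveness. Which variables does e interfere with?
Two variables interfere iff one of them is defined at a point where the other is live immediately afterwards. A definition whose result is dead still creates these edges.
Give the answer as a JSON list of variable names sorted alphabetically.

Per-block:
  b0: {e,y} / ∅
  b1: {e,x,y} / {y}
  b2: {y} / {y}
  b3: {e,u} / ∅
  b4: {e,y} / ∅
  b5: {e,x} / {x,y}
  b6: {x} / {x,y}
  b7: {e} / {y}
  b8: {u,x} / {x}

Backward fixpoint:
  live b0: ∅→{y}
  live b1: {y}→{x,y}
  live b2: {x,y}→{x,y}
  live b3: {x,y}→{x,y}
  live b4: {x}→{x,y}
  live b5: {x,y}→∅
  live b6: {x,y}→{x}
  live b7: {x,y}→{x}
  live b8: {x}→∅

Interfere edges:
  e↔{x,y}
  u↔{x,y}
  x↔{e,u,y}
  y↔{e,u,x}

N(e) = ["x", "y"]

Answer: ["x", "y"]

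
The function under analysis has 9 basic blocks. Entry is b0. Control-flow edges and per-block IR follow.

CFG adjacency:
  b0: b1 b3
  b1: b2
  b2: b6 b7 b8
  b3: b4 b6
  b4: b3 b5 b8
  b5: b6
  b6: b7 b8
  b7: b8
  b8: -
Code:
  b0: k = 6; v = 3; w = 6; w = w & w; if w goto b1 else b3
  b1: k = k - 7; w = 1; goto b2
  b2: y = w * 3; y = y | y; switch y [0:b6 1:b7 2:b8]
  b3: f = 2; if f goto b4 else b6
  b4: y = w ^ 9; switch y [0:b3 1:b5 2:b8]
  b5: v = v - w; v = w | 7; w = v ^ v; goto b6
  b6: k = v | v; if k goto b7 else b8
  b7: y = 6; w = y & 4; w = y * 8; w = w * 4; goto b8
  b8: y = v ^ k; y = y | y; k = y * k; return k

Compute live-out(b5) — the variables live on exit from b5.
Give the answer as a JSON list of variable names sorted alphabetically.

Per-block:
  b0 def {k,v,w} use ∅
  b1 def {k,w} use {k}
  b2 def {y} use {w}
  b3 def {f} use ∅
  b4 def {y} use {w}
  b5 def {v,w} use {v,w}
  b6 def {k} use {v}
  b7 def {w,y} use ∅
  b8 def {k,y} use {k,v}

Live sets:
  live b0: ∅→{k,v,w}
  live b1: {k,v}→{k,v,w}
  live b2: {k,v,w}→{k,v}
  live b3: {k,v,w}→{k,v,w}
  live b4: {k,v,w}→{k,v,w}
  live b5: {v,w}→{v}
  live b6: {v}→{k,v}
  live b7: {k,v}→{k,v}
  live b8: {k,v}→∅

live-out(b5) = ["v"]

Answer: ["v"]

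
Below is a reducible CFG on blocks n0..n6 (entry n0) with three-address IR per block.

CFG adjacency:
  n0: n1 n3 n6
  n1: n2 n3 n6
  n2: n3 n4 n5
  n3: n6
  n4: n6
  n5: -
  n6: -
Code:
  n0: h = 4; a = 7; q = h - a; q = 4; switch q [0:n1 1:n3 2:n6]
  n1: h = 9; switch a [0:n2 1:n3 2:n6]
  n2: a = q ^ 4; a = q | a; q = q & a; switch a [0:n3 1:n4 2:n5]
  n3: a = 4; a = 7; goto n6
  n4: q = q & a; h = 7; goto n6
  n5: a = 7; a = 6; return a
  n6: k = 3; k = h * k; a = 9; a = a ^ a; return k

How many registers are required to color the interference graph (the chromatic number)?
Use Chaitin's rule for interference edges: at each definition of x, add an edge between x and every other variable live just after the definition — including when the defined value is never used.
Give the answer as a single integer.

Answer: 3

Analysis:
Block summaries:
  n0: {a,h,q} / ∅
  n1: {h} / {a}
  n2: {a,q} / {q}
  n3: {a} / ∅
  n4: {h,q} / {a,q}
  n5: {a} / ∅
  n6: {a,k} / {h}

Backward fixpoint:
  n0: in=∅ out={a,h,q}
  n1: in={a,q} out={h,q}
  n2: in={h,q} out={a,h,q}
  n3: in={h} out={h}
  n4: in={a,q} out={h}
  n5: in=∅ out=∅
  n6: in={h} out=∅

Conflict graph:
  a: {h,k,q}
  h: {a,k,q}
  k: {a,h}
  q: {a,h}

Colouring:
  {a,h,k} pairwise interfere (3-clique) ⇒ χ ≥ 3
  assign a→r0 h→r1 k→r2 q→r2 — no edge inside a register ⇒ χ ≤ 3
  χ = 3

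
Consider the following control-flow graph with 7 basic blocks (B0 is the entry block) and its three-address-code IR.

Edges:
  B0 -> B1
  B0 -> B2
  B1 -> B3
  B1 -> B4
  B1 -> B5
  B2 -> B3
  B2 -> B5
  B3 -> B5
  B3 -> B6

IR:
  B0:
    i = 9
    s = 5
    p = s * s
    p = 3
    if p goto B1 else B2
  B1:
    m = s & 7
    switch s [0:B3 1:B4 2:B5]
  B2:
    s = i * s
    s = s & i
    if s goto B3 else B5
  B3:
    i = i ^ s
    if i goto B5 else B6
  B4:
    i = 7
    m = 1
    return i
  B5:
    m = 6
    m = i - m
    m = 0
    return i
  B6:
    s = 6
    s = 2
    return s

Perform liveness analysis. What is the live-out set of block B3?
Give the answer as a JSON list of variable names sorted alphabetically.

Answer: ["i"]

Working:
def/use:
  B0: {i,p,s} / ∅
  B1: {m} / {s}
  B2: {s} / {i,s}
  B3: {i} / {i,s}
  B4: {i,m} / ∅
  B5: {m} / {i}
  B6: {s} / ∅

Live sets:
  live B0: ∅→{i,s}
  live B1: {i,s}→{i,s}
  live B2: {i,s}→{i,s}
  live B3: {i,s}→{i}
  live B4: ∅→∅
  live B5: {i}→∅
  live B6: ∅→∅

live-out(B3) = ["i"]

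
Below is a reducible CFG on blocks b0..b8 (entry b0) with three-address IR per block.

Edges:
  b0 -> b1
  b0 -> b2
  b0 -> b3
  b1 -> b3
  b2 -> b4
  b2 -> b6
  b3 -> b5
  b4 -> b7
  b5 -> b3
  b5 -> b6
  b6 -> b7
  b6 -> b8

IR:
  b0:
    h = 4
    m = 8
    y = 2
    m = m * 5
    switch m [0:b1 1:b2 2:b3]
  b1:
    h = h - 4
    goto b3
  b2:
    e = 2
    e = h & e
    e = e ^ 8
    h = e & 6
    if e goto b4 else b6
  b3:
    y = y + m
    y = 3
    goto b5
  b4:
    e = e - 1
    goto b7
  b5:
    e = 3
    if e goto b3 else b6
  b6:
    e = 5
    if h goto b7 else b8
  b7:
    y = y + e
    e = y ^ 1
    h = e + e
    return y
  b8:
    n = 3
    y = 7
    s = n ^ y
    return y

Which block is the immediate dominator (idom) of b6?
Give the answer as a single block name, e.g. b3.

idom tree: b1←b0 b2←b0 b3←b0 b4←b2 b5←b3 b6←b0 b7←b0 b8←b6
Join-block Dom:
  b3: preds {b0,b1,b5}: {b0} ∩ {b0,b1} ∩ {b0,b3,b5} = {b0}; idom=b0
  b6: preds {b2,b5}: {b0,b2} ∩ {b0,b3,b5} = {b0}; idom=b0
  b7: preds {b4,b6}: {b0,b2,b4} ∩ {b0,b6} = {b0}; idom=b0

idom(b6) = b0

Answer: b0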